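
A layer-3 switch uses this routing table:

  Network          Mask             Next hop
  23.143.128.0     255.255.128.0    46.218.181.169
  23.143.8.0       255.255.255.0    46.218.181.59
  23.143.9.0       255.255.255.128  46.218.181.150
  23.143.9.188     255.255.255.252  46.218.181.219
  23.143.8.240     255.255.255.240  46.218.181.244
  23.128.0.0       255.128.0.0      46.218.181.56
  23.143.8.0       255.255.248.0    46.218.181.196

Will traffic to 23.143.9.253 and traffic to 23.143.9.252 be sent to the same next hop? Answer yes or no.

23.143.9.253: longest match 23.143.8.0/21 -> 46.218.181.196
23.143.9.252: longest match 23.143.8.0/21 -> 46.218.181.196

yes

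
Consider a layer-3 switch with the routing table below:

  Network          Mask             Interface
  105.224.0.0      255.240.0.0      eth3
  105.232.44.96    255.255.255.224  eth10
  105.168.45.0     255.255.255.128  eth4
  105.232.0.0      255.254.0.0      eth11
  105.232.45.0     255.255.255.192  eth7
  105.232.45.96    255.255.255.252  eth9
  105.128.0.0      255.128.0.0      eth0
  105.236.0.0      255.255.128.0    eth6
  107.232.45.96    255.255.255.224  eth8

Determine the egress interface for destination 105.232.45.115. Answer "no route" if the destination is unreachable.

Routes whose prefix contains 105.232.45.115:
  105.128.0.0/9 (105.128.0.0 - 105.255.255.255) -> eth0
  105.224.0.0/12 (105.224.0.0 - 105.239.255.255) -> eth3
  105.232.0.0/15 (105.232.0.0 - 105.233.255.255) -> eth11
More-specific entries that do NOT match:
  105.232.45.96/30 (105.232.45.96 - 105.232.45.99) does not contain 105.232.45.115
  105.232.44.96/27 (105.232.44.96 - 105.232.44.127) does not contain 105.232.45.115
  107.232.45.96/27 (107.232.45.96 - 107.232.45.127) does not contain 105.232.45.115
  105.232.45.0/26 (105.232.45.0 - 105.232.45.63) does not contain 105.232.45.115
  105.168.45.0/25 (105.168.45.0 - 105.168.45.127) does not contain 105.232.45.115
  105.236.0.0/17 (105.236.0.0 - 105.236.127.255) does not contain 105.232.45.115
Longest matching prefix is /15 -> interface eth11.

eth11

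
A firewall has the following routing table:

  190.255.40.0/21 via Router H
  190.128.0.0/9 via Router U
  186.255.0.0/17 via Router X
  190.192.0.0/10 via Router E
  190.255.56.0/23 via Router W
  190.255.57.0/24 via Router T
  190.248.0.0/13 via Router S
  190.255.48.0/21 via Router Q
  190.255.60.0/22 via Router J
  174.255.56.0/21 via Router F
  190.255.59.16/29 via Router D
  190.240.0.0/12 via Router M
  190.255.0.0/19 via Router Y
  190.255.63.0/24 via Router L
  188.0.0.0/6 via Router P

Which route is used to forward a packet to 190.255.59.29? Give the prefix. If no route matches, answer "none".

190.248.0.0/13

Entries matching 190.255.59.29:
  188.0.0.0/6 (188.0.0.0 - 191.255.255.255)
  190.128.0.0/9 (190.128.0.0 - 190.255.255.255)
  190.192.0.0/10 (190.192.0.0 - 190.255.255.255)
  190.240.0.0/12 (190.240.0.0 - 190.255.255.255)
  190.248.0.0/13 (190.248.0.0 - 190.255.255.255)
Most specific is 190.248.0.0/13.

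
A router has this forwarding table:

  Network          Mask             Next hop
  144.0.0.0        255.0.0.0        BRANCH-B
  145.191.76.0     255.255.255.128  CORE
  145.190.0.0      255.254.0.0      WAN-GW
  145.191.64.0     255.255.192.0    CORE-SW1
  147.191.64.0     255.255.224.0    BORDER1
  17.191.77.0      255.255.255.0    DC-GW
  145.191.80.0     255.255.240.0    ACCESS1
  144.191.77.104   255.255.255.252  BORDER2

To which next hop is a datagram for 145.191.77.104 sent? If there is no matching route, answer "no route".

CORE-SW1

Routes whose prefix contains 145.191.77.104:
  145.190.0.0/15 (145.190.0.0 - 145.191.255.255) -> WAN-GW
  145.191.64.0/18 (145.191.64.0 - 145.191.127.255) -> CORE-SW1
More-specific entries that do NOT match:
  144.191.77.104/30 (144.191.77.104 - 144.191.77.107) does not contain 145.191.77.104
  145.191.76.0/25 (145.191.76.0 - 145.191.76.127) does not contain 145.191.77.104
  17.191.77.0/24 (17.191.77.0 - 17.191.77.255) does not contain 145.191.77.104
  145.191.80.0/20 (145.191.80.0 - 145.191.95.255) does not contain 145.191.77.104
  147.191.64.0/19 (147.191.64.0 - 147.191.95.255) does not contain 145.191.77.104
Longest matching prefix is /18 -> next hop CORE-SW1.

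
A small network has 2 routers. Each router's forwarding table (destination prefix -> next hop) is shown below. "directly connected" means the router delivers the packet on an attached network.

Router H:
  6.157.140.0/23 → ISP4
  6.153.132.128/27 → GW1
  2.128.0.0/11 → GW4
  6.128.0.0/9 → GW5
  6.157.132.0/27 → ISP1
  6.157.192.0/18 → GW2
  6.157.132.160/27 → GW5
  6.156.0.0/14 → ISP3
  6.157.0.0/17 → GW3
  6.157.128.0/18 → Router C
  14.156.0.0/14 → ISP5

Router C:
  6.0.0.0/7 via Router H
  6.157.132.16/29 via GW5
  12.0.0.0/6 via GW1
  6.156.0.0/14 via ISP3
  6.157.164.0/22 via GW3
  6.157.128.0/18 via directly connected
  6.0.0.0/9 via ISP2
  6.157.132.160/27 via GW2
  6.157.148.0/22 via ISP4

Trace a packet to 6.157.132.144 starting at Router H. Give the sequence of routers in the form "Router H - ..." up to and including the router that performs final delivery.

Router H - Router C

At Router H: longest match for 6.157.132.144 is 6.157.128.0/18 -> Router C
At Router C: longest match for 6.157.132.144 is 6.157.128.0/18 -> directly connected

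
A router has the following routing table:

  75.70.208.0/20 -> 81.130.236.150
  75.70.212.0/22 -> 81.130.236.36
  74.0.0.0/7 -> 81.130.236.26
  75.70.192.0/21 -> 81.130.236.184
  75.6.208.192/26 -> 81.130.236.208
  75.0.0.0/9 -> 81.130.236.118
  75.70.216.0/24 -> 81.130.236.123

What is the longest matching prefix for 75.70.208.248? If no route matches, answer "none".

Entries matching 75.70.208.248:
  74.0.0.0/7 (74.0.0.0 - 75.255.255.255)
  75.0.0.0/9 (75.0.0.0 - 75.127.255.255)
  75.70.208.0/20 (75.70.208.0 - 75.70.223.255)
Most specific is 75.70.208.0/20.

75.70.208.0/20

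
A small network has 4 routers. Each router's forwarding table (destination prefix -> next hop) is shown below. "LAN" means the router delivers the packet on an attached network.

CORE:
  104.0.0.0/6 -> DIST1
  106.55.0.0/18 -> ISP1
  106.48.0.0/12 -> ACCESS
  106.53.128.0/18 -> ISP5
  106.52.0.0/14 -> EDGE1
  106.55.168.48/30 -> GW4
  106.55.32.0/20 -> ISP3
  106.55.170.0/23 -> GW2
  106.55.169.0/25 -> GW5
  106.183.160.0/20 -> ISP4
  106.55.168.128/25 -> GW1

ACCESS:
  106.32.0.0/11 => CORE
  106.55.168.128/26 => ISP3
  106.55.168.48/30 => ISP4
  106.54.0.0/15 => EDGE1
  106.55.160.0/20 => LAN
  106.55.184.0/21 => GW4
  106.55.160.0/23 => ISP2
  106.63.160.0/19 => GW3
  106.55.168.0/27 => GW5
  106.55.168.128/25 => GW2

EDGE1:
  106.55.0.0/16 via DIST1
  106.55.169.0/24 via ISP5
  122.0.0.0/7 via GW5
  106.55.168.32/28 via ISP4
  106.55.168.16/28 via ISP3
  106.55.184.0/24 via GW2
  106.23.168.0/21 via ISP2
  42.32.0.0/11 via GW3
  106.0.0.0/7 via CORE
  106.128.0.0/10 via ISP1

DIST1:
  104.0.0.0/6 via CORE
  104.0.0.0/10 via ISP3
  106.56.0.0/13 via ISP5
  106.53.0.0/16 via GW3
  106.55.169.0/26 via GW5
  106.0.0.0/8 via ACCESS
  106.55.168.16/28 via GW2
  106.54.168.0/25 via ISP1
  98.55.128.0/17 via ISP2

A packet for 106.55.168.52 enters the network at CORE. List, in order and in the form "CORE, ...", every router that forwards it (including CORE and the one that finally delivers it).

CORE, EDGE1, DIST1, ACCESS

At CORE: longest match for 106.55.168.52 is 106.52.0.0/14 -> EDGE1
At EDGE1: longest match for 106.55.168.52 is 106.55.0.0/16 -> DIST1
At DIST1: longest match for 106.55.168.52 is 106.0.0.0/8 -> ACCESS
At ACCESS: longest match for 106.55.168.52 is 106.55.160.0/20 -> LAN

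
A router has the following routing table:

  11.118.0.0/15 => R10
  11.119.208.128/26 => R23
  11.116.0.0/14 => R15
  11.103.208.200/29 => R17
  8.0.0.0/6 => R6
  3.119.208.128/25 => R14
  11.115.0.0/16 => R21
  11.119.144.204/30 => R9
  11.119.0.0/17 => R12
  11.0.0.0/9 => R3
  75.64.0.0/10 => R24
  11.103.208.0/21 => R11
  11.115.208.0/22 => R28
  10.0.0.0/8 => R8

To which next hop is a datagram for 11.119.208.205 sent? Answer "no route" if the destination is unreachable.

Routes whose prefix contains 11.119.208.205:
  8.0.0.0/6 (8.0.0.0 - 11.255.255.255) -> R6
  11.0.0.0/9 (11.0.0.0 - 11.127.255.255) -> R3
  11.116.0.0/14 (11.116.0.0 - 11.119.255.255) -> R15
  11.118.0.0/15 (11.118.0.0 - 11.119.255.255) -> R10
More-specific entries that do NOT match:
  11.119.144.204/30 (11.119.144.204 - 11.119.144.207) does not contain 11.119.208.205
  11.103.208.200/29 (11.103.208.200 - 11.103.208.207) does not contain 11.119.208.205
  11.119.208.128/26 (11.119.208.128 - 11.119.208.191) does not contain 11.119.208.205
  3.119.208.128/25 (3.119.208.128 - 3.119.208.255) does not contain 11.119.208.205
  11.115.208.0/22 (11.115.208.0 - 11.115.211.255) does not contain 11.119.208.205
  11.103.208.0/21 (11.103.208.0 - 11.103.215.255) does not contain 11.119.208.205
  11.119.0.0/17 (11.119.0.0 - 11.119.127.255) does not contain 11.119.208.205
  11.115.0.0/16 (11.115.0.0 - 11.115.255.255) does not contain 11.119.208.205
Longest matching prefix is /15 -> next hop R10.

R10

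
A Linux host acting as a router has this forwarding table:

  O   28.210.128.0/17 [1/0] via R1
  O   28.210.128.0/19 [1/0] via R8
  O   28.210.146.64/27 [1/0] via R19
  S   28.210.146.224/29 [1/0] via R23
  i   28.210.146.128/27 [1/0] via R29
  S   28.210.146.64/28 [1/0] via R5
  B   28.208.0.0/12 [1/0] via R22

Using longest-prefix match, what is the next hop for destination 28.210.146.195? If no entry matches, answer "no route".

Routes whose prefix contains 28.210.146.195:
  28.208.0.0/12 (28.208.0.0 - 28.223.255.255) -> R22
  28.210.128.0/17 (28.210.128.0 - 28.210.255.255) -> R1
  28.210.128.0/19 (28.210.128.0 - 28.210.159.255) -> R8
More-specific entries that do NOT match:
  28.210.146.224/29 (28.210.146.224 - 28.210.146.231) does not contain 28.210.146.195
  28.210.146.64/28 (28.210.146.64 - 28.210.146.79) does not contain 28.210.146.195
  28.210.146.64/27 (28.210.146.64 - 28.210.146.95) does not contain 28.210.146.195
  28.210.146.128/27 (28.210.146.128 - 28.210.146.159) does not contain 28.210.146.195
Longest matching prefix is /19 -> next hop R8.

R8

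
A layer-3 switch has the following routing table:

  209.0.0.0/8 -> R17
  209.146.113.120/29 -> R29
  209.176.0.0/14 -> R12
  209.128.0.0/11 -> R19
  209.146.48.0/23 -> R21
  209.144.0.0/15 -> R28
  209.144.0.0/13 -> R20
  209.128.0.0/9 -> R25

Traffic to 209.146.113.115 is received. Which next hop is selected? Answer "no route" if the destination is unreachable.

R20

Routes whose prefix contains 209.146.113.115:
  209.0.0.0/8 (209.0.0.0 - 209.255.255.255) -> R17
  209.128.0.0/9 (209.128.0.0 - 209.255.255.255) -> R25
  209.128.0.0/11 (209.128.0.0 - 209.159.255.255) -> R19
  209.144.0.0/13 (209.144.0.0 - 209.151.255.255) -> R20
More-specific entries that do NOT match:
  209.146.113.120/29 (209.146.113.120 - 209.146.113.127) does not contain 209.146.113.115
  209.146.48.0/23 (209.146.48.0 - 209.146.49.255) does not contain 209.146.113.115
  209.144.0.0/15 (209.144.0.0 - 209.145.255.255) does not contain 209.146.113.115
  209.176.0.0/14 (209.176.0.0 - 209.179.255.255) does not contain 209.146.113.115
Longest matching prefix is /13 -> next hop R20.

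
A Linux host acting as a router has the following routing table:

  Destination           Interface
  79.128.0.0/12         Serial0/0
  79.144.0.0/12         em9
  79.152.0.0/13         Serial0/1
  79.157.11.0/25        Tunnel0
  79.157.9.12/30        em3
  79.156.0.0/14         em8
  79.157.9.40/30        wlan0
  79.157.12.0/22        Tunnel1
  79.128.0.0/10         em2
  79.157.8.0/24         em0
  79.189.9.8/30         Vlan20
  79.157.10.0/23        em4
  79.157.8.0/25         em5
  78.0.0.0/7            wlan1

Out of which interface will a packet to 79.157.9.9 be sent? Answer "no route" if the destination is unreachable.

em8

Routes whose prefix contains 79.157.9.9:
  78.0.0.0/7 (78.0.0.0 - 79.255.255.255) -> wlan1
  79.128.0.0/10 (79.128.0.0 - 79.191.255.255) -> em2
  79.144.0.0/12 (79.144.0.0 - 79.159.255.255) -> em9
  79.152.0.0/13 (79.152.0.0 - 79.159.255.255) -> Serial0/1
  79.156.0.0/14 (79.156.0.0 - 79.159.255.255) -> em8
More-specific entries that do NOT match:
  79.157.9.12/30 (79.157.9.12 - 79.157.9.15) does not contain 79.157.9.9
  79.157.9.40/30 (79.157.9.40 - 79.157.9.43) does not contain 79.157.9.9
  79.189.9.8/30 (79.189.9.8 - 79.189.9.11) does not contain 79.157.9.9
  79.157.11.0/25 (79.157.11.0 - 79.157.11.127) does not contain 79.157.9.9
  79.157.8.0/25 (79.157.8.0 - 79.157.8.127) does not contain 79.157.9.9
  79.157.8.0/24 (79.157.8.0 - 79.157.8.255) does not contain 79.157.9.9
  79.157.10.0/23 (79.157.10.0 - 79.157.11.255) does not contain 79.157.9.9
  79.157.12.0/22 (79.157.12.0 - 79.157.15.255) does not contain 79.157.9.9
Longest matching prefix is /14 -> interface em8.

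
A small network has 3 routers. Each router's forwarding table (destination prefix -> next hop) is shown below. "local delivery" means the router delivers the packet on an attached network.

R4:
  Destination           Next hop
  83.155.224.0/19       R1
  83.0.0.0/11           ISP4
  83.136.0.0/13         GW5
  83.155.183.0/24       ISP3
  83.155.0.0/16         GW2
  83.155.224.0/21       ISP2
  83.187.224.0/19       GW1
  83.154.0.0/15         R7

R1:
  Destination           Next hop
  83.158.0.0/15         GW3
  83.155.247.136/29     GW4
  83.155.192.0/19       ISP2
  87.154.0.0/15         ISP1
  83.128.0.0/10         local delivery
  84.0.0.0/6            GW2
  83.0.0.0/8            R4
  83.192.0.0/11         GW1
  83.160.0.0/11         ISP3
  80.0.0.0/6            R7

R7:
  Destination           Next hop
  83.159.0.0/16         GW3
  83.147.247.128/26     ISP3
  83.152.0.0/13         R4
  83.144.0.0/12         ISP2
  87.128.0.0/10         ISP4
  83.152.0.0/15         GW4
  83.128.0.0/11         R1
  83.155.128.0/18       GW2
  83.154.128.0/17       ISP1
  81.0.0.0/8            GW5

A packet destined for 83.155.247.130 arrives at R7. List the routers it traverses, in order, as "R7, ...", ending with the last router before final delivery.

R7, R4, R1

At R7: longest match for 83.155.247.130 is 83.152.0.0/13 -> R4
At R4: longest match for 83.155.247.130 is 83.155.224.0/19 -> R1
At R1: longest match for 83.155.247.130 is 83.128.0.0/10 -> local delivery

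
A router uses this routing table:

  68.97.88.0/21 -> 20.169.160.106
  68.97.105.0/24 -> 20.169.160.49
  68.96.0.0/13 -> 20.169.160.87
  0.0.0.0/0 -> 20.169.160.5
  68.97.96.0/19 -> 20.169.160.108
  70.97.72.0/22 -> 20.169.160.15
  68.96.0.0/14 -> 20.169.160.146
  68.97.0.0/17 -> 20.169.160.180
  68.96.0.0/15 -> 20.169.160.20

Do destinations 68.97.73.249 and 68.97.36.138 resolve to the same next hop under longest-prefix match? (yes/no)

68.97.73.249: longest match 68.97.0.0/17 -> 20.169.160.180
68.97.36.138: longest match 68.97.0.0/17 -> 20.169.160.180

yes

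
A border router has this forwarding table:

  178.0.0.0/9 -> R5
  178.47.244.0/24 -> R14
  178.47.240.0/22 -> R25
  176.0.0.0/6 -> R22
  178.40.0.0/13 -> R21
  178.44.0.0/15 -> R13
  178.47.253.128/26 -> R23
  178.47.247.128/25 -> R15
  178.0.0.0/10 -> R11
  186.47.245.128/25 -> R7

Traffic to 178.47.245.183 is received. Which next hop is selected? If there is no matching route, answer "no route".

R21

Routes whose prefix contains 178.47.245.183:
  176.0.0.0/6 (176.0.0.0 - 179.255.255.255) -> R22
  178.0.0.0/9 (178.0.0.0 - 178.127.255.255) -> R5
  178.0.0.0/10 (178.0.0.0 - 178.63.255.255) -> R11
  178.40.0.0/13 (178.40.0.0 - 178.47.255.255) -> R21
More-specific entries that do NOT match:
  178.47.253.128/26 (178.47.253.128 - 178.47.253.191) does not contain 178.47.245.183
  178.47.247.128/25 (178.47.247.128 - 178.47.247.255) does not contain 178.47.245.183
  186.47.245.128/25 (186.47.245.128 - 186.47.245.255) does not contain 178.47.245.183
  178.47.244.0/24 (178.47.244.0 - 178.47.244.255) does not contain 178.47.245.183
  178.47.240.0/22 (178.47.240.0 - 178.47.243.255) does not contain 178.47.245.183
  178.44.0.0/15 (178.44.0.0 - 178.45.255.255) does not contain 178.47.245.183
Longest matching prefix is /13 -> next hop R21.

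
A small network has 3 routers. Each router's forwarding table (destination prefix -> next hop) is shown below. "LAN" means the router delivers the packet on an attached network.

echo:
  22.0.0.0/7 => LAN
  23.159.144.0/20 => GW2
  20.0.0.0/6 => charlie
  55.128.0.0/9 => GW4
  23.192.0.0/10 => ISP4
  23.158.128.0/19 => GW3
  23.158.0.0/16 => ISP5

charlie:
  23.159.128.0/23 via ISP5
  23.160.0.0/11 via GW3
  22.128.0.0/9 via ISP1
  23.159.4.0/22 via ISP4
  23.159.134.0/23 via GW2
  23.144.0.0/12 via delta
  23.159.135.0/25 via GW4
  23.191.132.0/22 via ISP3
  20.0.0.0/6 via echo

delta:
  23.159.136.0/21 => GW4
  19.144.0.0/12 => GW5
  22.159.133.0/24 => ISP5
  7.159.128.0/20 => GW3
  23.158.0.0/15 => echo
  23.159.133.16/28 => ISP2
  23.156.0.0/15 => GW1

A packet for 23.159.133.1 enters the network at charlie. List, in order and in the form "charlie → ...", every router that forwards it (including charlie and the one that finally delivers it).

charlie → delta → echo

At charlie: longest match for 23.159.133.1 is 23.144.0.0/12 -> delta
At delta: longest match for 23.159.133.1 is 23.158.0.0/15 -> echo
At echo: longest match for 23.159.133.1 is 22.0.0.0/7 -> LAN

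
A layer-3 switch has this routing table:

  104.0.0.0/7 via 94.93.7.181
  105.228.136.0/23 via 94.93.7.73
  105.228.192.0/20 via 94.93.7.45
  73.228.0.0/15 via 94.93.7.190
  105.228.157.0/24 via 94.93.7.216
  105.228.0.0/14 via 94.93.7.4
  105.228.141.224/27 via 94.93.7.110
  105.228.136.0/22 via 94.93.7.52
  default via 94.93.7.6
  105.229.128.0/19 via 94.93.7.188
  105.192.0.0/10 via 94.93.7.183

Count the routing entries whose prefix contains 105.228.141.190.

Prefixes containing 105.228.141.190:
  0.0.0.0/0 (default, matches everything)
  104.0.0.0/7 (104.0.0.0 - 105.255.255.255)
  105.192.0.0/10 (105.192.0.0 - 105.255.255.255)
  105.228.0.0/14 (105.228.0.0 - 105.231.255.255)
Total matching entries: 4.

4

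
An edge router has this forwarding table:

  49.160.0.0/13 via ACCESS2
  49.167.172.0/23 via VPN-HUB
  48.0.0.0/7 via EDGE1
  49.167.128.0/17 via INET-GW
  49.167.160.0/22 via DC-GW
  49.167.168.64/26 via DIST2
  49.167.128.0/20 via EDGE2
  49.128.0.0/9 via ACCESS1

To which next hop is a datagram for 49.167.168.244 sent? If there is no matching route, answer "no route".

Routes whose prefix contains 49.167.168.244:
  48.0.0.0/7 (48.0.0.0 - 49.255.255.255) -> EDGE1
  49.128.0.0/9 (49.128.0.0 - 49.255.255.255) -> ACCESS1
  49.160.0.0/13 (49.160.0.0 - 49.167.255.255) -> ACCESS2
  49.167.128.0/17 (49.167.128.0 - 49.167.255.255) -> INET-GW
More-specific entries that do NOT match:
  49.167.168.64/26 (49.167.168.64 - 49.167.168.127) does not contain 49.167.168.244
  49.167.172.0/23 (49.167.172.0 - 49.167.173.255) does not contain 49.167.168.244
  49.167.160.0/22 (49.167.160.0 - 49.167.163.255) does not contain 49.167.168.244
  49.167.128.0/20 (49.167.128.0 - 49.167.143.255) does not contain 49.167.168.244
Longest matching prefix is /17 -> next hop INET-GW.

INET-GW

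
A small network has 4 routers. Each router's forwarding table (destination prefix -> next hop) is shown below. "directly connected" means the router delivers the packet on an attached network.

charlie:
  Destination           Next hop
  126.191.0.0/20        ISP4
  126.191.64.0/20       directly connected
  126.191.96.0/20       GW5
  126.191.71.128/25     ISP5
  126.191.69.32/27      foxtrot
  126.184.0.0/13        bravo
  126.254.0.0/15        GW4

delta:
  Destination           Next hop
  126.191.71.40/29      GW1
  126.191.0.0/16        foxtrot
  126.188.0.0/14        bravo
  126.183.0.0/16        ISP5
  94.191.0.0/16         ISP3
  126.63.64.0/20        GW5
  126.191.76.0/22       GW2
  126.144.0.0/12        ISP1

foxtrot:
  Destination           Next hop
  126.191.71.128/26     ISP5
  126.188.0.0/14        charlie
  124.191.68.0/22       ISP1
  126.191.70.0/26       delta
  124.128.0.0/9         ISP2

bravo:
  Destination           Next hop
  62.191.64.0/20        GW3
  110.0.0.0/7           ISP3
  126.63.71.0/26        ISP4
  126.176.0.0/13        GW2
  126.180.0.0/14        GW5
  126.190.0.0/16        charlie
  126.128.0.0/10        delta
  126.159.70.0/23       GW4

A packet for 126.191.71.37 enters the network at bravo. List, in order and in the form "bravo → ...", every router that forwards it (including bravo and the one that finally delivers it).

At bravo: longest match for 126.191.71.37 is 126.128.0.0/10 -> delta
At delta: longest match for 126.191.71.37 is 126.191.0.0/16 -> foxtrot
At foxtrot: longest match for 126.191.71.37 is 126.188.0.0/14 -> charlie
At charlie: longest match for 126.191.71.37 is 126.191.64.0/20 -> directly connected

bravo → delta → foxtrot → charlie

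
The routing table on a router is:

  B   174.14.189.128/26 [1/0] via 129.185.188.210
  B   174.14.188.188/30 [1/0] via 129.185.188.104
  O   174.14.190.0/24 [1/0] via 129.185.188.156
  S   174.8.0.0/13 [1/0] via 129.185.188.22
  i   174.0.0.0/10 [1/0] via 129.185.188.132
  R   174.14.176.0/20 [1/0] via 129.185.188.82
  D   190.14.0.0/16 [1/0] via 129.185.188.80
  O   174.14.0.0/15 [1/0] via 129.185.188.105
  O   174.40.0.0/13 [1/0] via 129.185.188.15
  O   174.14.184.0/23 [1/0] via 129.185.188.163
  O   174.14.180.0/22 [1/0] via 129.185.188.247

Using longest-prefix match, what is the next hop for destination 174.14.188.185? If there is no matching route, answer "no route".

129.185.188.82

Routes whose prefix contains 174.14.188.185:
  174.0.0.0/10 (174.0.0.0 - 174.63.255.255) -> 129.185.188.132
  174.8.0.0/13 (174.8.0.0 - 174.15.255.255) -> 129.185.188.22
  174.14.0.0/15 (174.14.0.0 - 174.15.255.255) -> 129.185.188.105
  174.14.176.0/20 (174.14.176.0 - 174.14.191.255) -> 129.185.188.82
More-specific entries that do NOT match:
  174.14.188.188/30 (174.14.188.188 - 174.14.188.191) does not contain 174.14.188.185
  174.14.189.128/26 (174.14.189.128 - 174.14.189.191) does not contain 174.14.188.185
  174.14.190.0/24 (174.14.190.0 - 174.14.190.255) does not contain 174.14.188.185
  174.14.184.0/23 (174.14.184.0 - 174.14.185.255) does not contain 174.14.188.185
  174.14.180.0/22 (174.14.180.0 - 174.14.183.255) does not contain 174.14.188.185
Longest matching prefix is /20 -> next hop 129.185.188.82.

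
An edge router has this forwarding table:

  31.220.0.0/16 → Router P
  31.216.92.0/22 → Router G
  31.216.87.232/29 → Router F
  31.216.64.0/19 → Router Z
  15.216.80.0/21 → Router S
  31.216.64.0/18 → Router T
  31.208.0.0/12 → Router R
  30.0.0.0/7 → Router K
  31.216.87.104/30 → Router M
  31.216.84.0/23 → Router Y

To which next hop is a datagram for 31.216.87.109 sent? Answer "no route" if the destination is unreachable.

Router Z

Routes whose prefix contains 31.216.87.109:
  30.0.0.0/7 (30.0.0.0 - 31.255.255.255) -> Router K
  31.208.0.0/12 (31.208.0.0 - 31.223.255.255) -> Router R
  31.216.64.0/18 (31.216.64.0 - 31.216.127.255) -> Router T
  31.216.64.0/19 (31.216.64.0 - 31.216.95.255) -> Router Z
More-specific entries that do NOT match:
  31.216.87.104/30 (31.216.87.104 - 31.216.87.107) does not contain 31.216.87.109
  31.216.87.232/29 (31.216.87.232 - 31.216.87.239) does not contain 31.216.87.109
  31.216.84.0/23 (31.216.84.0 - 31.216.85.255) does not contain 31.216.87.109
  31.216.92.0/22 (31.216.92.0 - 31.216.95.255) does not contain 31.216.87.109
  15.216.80.0/21 (15.216.80.0 - 15.216.87.255) does not contain 31.216.87.109
Longest matching prefix is /19 -> next hop Router Z.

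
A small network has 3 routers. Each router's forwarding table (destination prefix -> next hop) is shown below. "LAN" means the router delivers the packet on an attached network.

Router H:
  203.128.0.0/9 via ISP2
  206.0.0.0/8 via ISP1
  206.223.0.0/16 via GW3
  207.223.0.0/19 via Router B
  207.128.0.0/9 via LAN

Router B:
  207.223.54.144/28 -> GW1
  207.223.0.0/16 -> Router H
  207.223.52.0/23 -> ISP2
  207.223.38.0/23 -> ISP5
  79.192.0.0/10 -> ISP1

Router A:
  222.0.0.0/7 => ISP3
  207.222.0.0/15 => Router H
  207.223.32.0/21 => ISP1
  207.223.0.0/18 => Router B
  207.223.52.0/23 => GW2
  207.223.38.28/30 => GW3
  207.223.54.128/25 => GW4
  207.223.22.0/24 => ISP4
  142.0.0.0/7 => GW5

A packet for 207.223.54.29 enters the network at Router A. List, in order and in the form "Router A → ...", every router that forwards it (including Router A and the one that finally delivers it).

Router A → Router B → Router H

At Router A: longest match for 207.223.54.29 is 207.223.0.0/18 -> Router B
At Router B: longest match for 207.223.54.29 is 207.223.0.0/16 -> Router H
At Router H: longest match for 207.223.54.29 is 207.128.0.0/9 -> LAN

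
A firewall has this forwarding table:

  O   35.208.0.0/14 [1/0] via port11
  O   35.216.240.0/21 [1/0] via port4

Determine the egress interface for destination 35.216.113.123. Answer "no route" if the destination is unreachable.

No entry's prefix contains 35.216.113.123; there is no default route.

no route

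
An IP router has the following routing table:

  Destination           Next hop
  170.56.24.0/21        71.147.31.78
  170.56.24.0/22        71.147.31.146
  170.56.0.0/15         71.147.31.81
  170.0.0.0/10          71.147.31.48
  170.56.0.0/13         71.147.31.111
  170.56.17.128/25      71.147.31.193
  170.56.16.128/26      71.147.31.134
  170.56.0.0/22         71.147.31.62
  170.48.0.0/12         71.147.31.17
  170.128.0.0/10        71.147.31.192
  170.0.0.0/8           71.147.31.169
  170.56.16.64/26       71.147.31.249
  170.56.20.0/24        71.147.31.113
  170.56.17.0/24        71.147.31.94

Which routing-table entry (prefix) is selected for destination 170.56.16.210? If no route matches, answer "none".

Entries matching 170.56.16.210:
  170.0.0.0/8 (170.0.0.0 - 170.255.255.255)
  170.0.0.0/10 (170.0.0.0 - 170.63.255.255)
  170.48.0.0/12 (170.48.0.0 - 170.63.255.255)
  170.56.0.0/13 (170.56.0.0 - 170.63.255.255)
  170.56.0.0/15 (170.56.0.0 - 170.57.255.255)
Most specific is 170.56.0.0/15.

170.56.0.0/15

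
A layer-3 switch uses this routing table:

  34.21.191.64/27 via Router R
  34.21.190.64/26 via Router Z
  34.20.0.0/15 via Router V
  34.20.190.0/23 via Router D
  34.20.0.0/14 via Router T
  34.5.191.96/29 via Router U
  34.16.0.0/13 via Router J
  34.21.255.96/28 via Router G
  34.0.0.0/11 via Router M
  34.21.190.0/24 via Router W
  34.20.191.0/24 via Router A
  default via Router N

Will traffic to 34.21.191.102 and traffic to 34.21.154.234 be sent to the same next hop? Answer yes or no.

34.21.191.102: longest match 34.20.0.0/15 -> Router V
34.21.154.234: longest match 34.20.0.0/15 -> Router V

yes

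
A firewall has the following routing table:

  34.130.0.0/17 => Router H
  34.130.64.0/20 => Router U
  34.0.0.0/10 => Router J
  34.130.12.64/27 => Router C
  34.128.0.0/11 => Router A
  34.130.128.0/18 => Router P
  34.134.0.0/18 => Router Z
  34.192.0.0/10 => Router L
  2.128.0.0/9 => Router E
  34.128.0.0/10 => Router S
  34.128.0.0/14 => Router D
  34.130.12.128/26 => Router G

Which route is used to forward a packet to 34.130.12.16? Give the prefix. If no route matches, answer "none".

34.130.0.0/17

Entries matching 34.130.12.16:
  34.128.0.0/10 (34.128.0.0 - 34.191.255.255)
  34.128.0.0/11 (34.128.0.0 - 34.159.255.255)
  34.128.0.0/14 (34.128.0.0 - 34.131.255.255)
  34.130.0.0/17 (34.130.0.0 - 34.130.127.255)
Most specific is 34.130.0.0/17.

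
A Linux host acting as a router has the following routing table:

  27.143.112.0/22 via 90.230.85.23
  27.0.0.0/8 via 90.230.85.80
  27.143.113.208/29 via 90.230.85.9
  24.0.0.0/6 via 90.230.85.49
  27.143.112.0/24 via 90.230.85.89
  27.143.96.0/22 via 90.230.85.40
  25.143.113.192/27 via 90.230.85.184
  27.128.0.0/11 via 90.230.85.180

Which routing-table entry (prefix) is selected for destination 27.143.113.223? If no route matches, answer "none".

Entries matching 27.143.113.223:
  24.0.0.0/6 (24.0.0.0 - 27.255.255.255)
  27.0.0.0/8 (27.0.0.0 - 27.255.255.255)
  27.128.0.0/11 (27.128.0.0 - 27.159.255.255)
  27.143.112.0/22 (27.143.112.0 - 27.143.115.255)
Most specific is 27.143.112.0/22.

27.143.112.0/22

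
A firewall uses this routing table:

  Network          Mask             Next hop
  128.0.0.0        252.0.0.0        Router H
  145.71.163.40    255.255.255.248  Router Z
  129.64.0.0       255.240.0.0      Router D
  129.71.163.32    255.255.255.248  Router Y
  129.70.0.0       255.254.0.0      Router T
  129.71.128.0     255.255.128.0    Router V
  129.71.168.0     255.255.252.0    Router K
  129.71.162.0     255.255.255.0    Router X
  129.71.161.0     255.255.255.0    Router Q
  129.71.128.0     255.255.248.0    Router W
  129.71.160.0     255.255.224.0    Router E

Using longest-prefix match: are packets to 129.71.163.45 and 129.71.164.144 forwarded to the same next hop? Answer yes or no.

129.71.163.45: longest match 129.71.160.0/19 -> Router E
129.71.164.144: longest match 129.71.160.0/19 -> Router E

yes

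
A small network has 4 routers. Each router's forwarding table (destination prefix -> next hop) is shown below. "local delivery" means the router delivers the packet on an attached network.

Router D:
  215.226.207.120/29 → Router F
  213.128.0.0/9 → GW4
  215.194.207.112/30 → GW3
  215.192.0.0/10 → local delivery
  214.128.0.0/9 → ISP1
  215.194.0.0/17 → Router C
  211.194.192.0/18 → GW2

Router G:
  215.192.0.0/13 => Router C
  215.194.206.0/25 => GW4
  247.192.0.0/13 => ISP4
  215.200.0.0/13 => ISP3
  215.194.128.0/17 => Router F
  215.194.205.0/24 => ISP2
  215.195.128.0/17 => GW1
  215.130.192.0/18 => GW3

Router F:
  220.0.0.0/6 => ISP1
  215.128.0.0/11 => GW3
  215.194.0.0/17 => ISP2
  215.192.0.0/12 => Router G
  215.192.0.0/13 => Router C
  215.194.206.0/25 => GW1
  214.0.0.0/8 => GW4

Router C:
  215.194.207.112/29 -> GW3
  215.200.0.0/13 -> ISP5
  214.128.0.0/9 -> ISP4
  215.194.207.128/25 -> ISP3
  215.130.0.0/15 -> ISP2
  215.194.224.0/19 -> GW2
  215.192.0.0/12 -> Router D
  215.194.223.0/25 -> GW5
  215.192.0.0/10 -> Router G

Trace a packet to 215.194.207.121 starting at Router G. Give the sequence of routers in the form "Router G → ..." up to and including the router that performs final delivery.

At Router G: longest match for 215.194.207.121 is 215.194.128.0/17 -> Router F
At Router F: longest match for 215.194.207.121 is 215.192.0.0/13 -> Router C
At Router C: longest match for 215.194.207.121 is 215.192.0.0/12 -> Router D
At Router D: longest match for 215.194.207.121 is 215.192.0.0/10 -> local delivery

Router G → Router F → Router C → Router D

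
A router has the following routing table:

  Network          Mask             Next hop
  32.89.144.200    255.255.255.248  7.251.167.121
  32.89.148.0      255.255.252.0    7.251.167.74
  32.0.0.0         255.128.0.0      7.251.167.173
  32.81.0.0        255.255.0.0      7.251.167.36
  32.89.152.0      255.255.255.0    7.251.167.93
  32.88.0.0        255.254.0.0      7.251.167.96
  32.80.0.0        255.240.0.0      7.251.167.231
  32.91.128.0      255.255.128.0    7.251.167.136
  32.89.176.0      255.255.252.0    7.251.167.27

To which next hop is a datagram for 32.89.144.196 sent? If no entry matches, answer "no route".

7.251.167.96

Routes whose prefix contains 32.89.144.196:
  32.0.0.0/9 (32.0.0.0 - 32.127.255.255) -> 7.251.167.173
  32.80.0.0/12 (32.80.0.0 - 32.95.255.255) -> 7.251.167.231
  32.88.0.0/15 (32.88.0.0 - 32.89.255.255) -> 7.251.167.96
More-specific entries that do NOT match:
  32.89.144.200/29 (32.89.144.200 - 32.89.144.207) does not contain 32.89.144.196
  32.89.152.0/24 (32.89.152.0 - 32.89.152.255) does not contain 32.89.144.196
  32.89.148.0/22 (32.89.148.0 - 32.89.151.255) does not contain 32.89.144.196
  32.89.176.0/22 (32.89.176.0 - 32.89.179.255) does not contain 32.89.144.196
  32.91.128.0/17 (32.91.128.0 - 32.91.255.255) does not contain 32.89.144.196
  32.81.0.0/16 (32.81.0.0 - 32.81.255.255) does not contain 32.89.144.196
Longest matching prefix is /15 -> next hop 7.251.167.96.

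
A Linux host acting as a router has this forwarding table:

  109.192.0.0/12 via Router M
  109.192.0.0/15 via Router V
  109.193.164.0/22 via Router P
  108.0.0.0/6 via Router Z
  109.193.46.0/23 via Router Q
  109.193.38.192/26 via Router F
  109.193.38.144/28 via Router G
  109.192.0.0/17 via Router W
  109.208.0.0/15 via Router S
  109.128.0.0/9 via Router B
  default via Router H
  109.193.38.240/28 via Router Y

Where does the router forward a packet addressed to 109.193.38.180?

Routes whose prefix contains 109.193.38.180:
  0.0.0.0/0 (default, matches everything) -> Router H
  108.0.0.0/6 (108.0.0.0 - 111.255.255.255) -> Router Z
  109.128.0.0/9 (109.128.0.0 - 109.255.255.255) -> Router B
  109.192.0.0/12 (109.192.0.0 - 109.207.255.255) -> Router M
  109.192.0.0/15 (109.192.0.0 - 109.193.255.255) -> Router V
More-specific entries that do NOT match:
  109.193.38.144/28 (109.193.38.144 - 109.193.38.159) does not contain 109.193.38.180
  109.193.38.240/28 (109.193.38.240 - 109.193.38.255) does not contain 109.193.38.180
  109.193.38.192/26 (109.193.38.192 - 109.193.38.255) does not contain 109.193.38.180
  109.193.46.0/23 (109.193.46.0 - 109.193.47.255) does not contain 109.193.38.180
  109.193.164.0/22 (109.193.164.0 - 109.193.167.255) does not contain 109.193.38.180
  109.192.0.0/17 (109.192.0.0 - 109.192.127.255) does not contain 109.193.38.180
Longest matching prefix is /15 -> next hop Router V.

Router V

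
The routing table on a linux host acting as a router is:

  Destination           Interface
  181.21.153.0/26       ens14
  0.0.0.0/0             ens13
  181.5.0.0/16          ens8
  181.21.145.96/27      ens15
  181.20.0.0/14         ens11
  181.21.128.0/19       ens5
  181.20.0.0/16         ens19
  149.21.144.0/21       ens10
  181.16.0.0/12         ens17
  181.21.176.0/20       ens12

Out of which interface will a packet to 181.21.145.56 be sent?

ens5

Routes whose prefix contains 181.21.145.56:
  0.0.0.0/0 (default, matches everything) -> ens13
  181.16.0.0/12 (181.16.0.0 - 181.31.255.255) -> ens17
  181.20.0.0/14 (181.20.0.0 - 181.23.255.255) -> ens11
  181.21.128.0/19 (181.21.128.0 - 181.21.159.255) -> ens5
More-specific entries that do NOT match:
  181.21.145.96/27 (181.21.145.96 - 181.21.145.127) does not contain 181.21.145.56
  181.21.153.0/26 (181.21.153.0 - 181.21.153.63) does not contain 181.21.145.56
  149.21.144.0/21 (149.21.144.0 - 149.21.151.255) does not contain 181.21.145.56
  181.21.176.0/20 (181.21.176.0 - 181.21.191.255) does not contain 181.21.145.56
Longest matching prefix is /19 -> interface ens5.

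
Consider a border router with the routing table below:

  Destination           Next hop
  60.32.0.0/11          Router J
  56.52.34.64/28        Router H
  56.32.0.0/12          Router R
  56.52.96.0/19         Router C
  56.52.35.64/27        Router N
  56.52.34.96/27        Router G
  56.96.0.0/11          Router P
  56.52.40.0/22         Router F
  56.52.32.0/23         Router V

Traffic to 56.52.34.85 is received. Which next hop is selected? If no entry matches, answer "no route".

No entry's prefix contains 56.52.34.85; there is no default route.

no route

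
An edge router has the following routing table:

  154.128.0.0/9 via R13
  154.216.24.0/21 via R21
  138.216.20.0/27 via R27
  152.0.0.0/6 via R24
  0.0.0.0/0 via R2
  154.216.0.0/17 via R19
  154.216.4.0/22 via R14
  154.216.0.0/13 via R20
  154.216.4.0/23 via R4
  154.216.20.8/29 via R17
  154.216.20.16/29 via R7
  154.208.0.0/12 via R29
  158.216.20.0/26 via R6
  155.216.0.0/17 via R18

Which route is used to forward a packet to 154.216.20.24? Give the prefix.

154.216.0.0/17

Entries matching 154.216.20.24:
  0.0.0.0/0 (default, matches everything)
  152.0.0.0/6 (152.0.0.0 - 155.255.255.255)
  154.128.0.0/9 (154.128.0.0 - 154.255.255.255)
  154.208.0.0/12 (154.208.0.0 - 154.223.255.255)
  154.216.0.0/13 (154.216.0.0 - 154.223.255.255)
  154.216.0.0/17 (154.216.0.0 - 154.216.127.255)
Most specific is 154.216.0.0/17.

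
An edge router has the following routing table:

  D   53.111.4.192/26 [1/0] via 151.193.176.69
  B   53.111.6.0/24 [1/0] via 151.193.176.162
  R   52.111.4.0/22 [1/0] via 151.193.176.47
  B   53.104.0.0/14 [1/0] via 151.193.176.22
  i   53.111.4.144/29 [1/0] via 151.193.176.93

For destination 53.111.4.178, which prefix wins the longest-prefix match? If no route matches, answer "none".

none

53.111.4.178 is outside every listed prefix and there is no default route.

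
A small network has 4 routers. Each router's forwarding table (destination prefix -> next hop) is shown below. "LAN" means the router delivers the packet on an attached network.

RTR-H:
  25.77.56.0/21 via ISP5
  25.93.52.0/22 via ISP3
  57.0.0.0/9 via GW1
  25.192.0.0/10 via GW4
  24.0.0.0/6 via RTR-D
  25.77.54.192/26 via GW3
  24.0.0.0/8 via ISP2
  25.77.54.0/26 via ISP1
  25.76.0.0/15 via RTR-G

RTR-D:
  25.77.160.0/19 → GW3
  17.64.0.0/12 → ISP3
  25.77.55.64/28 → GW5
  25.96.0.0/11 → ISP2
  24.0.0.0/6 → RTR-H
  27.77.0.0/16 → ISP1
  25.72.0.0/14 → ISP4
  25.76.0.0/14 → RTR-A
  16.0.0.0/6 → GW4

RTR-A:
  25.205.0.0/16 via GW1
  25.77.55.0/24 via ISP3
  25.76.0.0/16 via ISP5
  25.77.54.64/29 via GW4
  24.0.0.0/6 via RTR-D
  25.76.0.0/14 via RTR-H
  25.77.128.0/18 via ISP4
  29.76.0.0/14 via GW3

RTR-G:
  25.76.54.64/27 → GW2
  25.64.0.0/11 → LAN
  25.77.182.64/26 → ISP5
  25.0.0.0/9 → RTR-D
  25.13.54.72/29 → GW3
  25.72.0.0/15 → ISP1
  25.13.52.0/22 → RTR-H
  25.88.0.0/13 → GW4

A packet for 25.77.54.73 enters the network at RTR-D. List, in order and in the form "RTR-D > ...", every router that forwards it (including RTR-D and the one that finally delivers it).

At RTR-D: longest match for 25.77.54.73 is 25.76.0.0/14 -> RTR-A
At RTR-A: longest match for 25.77.54.73 is 25.76.0.0/14 -> RTR-H
At RTR-H: longest match for 25.77.54.73 is 25.76.0.0/15 -> RTR-G
At RTR-G: longest match for 25.77.54.73 is 25.64.0.0/11 -> LAN

RTR-D > RTR-A > RTR-H > RTR-G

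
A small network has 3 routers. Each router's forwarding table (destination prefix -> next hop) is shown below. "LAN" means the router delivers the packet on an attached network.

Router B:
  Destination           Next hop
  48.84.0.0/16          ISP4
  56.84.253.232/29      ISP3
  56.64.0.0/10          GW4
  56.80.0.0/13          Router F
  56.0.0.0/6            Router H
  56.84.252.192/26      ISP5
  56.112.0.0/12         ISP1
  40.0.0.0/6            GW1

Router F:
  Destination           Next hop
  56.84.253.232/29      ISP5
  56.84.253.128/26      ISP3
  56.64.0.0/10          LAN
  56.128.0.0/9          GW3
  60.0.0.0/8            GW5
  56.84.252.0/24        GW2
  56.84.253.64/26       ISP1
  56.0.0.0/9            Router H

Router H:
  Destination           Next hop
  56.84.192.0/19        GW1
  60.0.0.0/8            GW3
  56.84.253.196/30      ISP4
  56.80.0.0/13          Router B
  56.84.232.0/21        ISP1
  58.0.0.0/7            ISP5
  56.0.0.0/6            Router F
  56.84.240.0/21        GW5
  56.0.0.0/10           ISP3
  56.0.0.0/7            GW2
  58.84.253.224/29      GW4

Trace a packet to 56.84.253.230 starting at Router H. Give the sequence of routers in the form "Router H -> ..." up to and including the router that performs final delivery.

Router H -> Router B -> Router F

At Router H: longest match for 56.84.253.230 is 56.80.0.0/13 -> Router B
At Router B: longest match for 56.84.253.230 is 56.80.0.0/13 -> Router F
At Router F: longest match for 56.84.253.230 is 56.64.0.0/10 -> LAN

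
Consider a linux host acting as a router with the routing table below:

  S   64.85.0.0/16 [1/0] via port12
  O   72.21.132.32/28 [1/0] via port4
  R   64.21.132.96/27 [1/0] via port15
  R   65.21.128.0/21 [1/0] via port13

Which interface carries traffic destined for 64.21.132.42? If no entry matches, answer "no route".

no route

No entry's prefix contains 64.21.132.42; there is no default route.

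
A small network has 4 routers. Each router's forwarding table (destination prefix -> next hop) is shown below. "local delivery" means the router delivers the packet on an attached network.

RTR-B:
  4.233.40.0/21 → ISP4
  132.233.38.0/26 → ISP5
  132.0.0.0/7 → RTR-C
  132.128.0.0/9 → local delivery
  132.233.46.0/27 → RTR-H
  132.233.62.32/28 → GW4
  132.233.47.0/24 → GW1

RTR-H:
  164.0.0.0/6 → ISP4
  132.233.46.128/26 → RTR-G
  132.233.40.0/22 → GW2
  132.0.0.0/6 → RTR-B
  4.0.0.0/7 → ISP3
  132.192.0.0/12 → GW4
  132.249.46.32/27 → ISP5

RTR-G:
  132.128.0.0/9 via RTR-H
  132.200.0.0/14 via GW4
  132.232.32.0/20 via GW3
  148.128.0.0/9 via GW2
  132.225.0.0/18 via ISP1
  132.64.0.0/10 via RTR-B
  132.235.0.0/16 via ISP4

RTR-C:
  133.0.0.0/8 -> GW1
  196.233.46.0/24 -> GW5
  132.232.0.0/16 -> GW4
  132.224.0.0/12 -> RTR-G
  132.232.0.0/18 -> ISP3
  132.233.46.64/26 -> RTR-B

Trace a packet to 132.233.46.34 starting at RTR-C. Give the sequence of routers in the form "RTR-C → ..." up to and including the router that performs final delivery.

RTR-C → RTR-G → RTR-H → RTR-B

At RTR-C: longest match for 132.233.46.34 is 132.224.0.0/12 -> RTR-G
At RTR-G: longest match for 132.233.46.34 is 132.128.0.0/9 -> RTR-H
At RTR-H: longest match for 132.233.46.34 is 132.0.0.0/6 -> RTR-B
At RTR-B: longest match for 132.233.46.34 is 132.128.0.0/9 -> local delivery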